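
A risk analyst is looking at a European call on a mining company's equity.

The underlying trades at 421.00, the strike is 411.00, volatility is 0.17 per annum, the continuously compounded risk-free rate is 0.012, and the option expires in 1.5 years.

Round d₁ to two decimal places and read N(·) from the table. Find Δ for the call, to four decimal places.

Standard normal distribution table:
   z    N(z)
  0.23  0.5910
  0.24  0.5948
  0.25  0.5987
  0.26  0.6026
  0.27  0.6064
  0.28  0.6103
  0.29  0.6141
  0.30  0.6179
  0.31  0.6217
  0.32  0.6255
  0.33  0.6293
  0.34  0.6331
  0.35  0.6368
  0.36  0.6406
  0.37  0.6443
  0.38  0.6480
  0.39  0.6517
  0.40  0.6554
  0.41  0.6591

0.6217

σ√T = 0.17·√1.5 = 0.2082
d₁ = [ln(421/411) + (0.012 + 0.17²/2)·1.5] / 0.2082 = [0.0240 + 0.0397] / 0.2082 = 0.3060 ⇒ 0.31
N(d₁) = N(0.31) = 0.6217
Δ_call = N(d₁) = 0.6217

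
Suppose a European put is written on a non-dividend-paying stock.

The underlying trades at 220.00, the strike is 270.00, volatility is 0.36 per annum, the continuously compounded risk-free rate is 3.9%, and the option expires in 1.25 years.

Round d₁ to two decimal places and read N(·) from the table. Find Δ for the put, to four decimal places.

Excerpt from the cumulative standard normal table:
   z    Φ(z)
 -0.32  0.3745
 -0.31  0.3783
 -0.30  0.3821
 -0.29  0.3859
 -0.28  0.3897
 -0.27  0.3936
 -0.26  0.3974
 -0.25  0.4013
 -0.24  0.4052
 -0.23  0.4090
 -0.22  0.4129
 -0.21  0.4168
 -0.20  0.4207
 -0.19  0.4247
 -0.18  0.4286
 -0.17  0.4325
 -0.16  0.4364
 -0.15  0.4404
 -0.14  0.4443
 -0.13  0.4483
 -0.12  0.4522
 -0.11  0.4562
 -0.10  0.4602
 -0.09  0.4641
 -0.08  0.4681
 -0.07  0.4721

T = 1.25;  σ√T = 0.4025
d₁ = [ln(220/270) + (0.039 + 0.36²/2)·1.25] / 0.4025 = [-0.2048 + 0.1298] / 0.4025 = -0.1864 which rounds to -0.19
N(d₁) = N(-0.19) = 0.4247
Δ_put = N(d₁) − 1 = 0.4247 − 1 = -0.5753

-0.5753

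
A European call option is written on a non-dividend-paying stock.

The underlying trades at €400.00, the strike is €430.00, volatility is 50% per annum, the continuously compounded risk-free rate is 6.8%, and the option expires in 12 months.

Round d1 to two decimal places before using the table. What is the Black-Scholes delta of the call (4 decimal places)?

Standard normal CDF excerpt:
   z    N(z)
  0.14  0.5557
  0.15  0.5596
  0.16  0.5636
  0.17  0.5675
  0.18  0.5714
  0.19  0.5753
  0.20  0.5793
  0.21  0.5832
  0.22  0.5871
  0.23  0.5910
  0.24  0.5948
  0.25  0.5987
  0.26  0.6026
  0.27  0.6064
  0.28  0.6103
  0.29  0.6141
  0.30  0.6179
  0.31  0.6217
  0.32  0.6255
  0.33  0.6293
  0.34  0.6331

0.5948

σ√T = 0.5 × 1.0000 = 0.5000
d₁ = [ln(400/430) + (0.068 + 0.5²/2)·1] / 0.5000 = [-0.0723 + 0.1930] / 0.5000 = 0.2414 ⇒ 0.24
N(d₁) = N(0.24) = 0.5948
Δ_call = N(d₁) = 0.5948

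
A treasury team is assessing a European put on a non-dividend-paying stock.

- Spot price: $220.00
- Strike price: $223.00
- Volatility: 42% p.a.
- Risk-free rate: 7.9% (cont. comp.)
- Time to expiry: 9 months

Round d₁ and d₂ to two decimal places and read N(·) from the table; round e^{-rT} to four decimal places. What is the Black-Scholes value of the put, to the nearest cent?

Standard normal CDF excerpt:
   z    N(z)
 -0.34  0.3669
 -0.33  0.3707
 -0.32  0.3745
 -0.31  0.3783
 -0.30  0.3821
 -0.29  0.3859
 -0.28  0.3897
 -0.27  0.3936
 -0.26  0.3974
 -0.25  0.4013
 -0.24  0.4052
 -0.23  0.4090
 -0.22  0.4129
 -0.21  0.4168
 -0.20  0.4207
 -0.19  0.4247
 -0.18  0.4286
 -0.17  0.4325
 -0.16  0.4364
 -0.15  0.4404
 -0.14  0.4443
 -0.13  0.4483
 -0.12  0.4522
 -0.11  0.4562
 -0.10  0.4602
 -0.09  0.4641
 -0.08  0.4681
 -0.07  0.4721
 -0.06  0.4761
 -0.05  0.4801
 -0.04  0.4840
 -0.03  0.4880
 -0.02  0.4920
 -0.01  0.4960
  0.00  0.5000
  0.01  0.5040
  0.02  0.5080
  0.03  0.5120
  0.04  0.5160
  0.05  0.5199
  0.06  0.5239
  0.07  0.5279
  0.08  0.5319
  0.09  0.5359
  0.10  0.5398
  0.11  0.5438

σ√T = 0.42 × 0.8660 = 0.3637
d₁ = [ln(220/223) + (0.079 + 0.42²/2)·0.75] / 0.3637 = [-0.0135 + 0.1254] / 0.3637 = 0.3075 ⇒ 0.31
d₂ = d₁ − σ√T = 0.3075 − 0.3637 = -0.0562 ⇒ -0.06
exp(−rT) = exp(−0.079·0.75) = 0.9425
P = 223·0.9425·N(0.06) − 220·N(-0.31) = 223·0.9425·0.5239 − 220·0.3783 = 110.1120 − 83.2260 = 26.8860

$26.89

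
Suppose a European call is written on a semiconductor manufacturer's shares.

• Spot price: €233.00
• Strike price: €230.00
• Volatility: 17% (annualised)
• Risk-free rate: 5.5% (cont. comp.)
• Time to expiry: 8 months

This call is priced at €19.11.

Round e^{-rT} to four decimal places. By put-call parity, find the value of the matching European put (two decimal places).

e^(−rT) = e^(−0.055·0.6667) = 0.9640
Put-call parity: C − P = S − K·e^(−rT) = 233 − 230·0.9640 = 233 − 221.7200 = 11.2800
P = C − (C − P) = 19.11 − (11.2800) = 7.8300

€7.83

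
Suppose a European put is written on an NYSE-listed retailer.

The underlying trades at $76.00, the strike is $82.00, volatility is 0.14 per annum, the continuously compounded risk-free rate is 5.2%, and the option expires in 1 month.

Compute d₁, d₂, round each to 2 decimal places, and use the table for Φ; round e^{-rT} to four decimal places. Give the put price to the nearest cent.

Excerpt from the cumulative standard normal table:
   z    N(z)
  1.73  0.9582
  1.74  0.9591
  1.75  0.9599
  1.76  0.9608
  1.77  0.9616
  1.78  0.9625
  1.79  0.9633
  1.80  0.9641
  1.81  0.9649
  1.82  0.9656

$5.70

T = 0.08333;  σ√T = 0.0404
d₁ = [ln(76/82) + (0.052 + 0.14²/2)·0.08333] / 0.0404 = [-0.0760 + 0.0052] / 0.0404 = -1.7527 → -1.75
d₂ = d₁ − σ√T = -1.7527 − 0.0404 = -1.7931 → -1.79
exp(−rT) = exp(−0.052·0.08333) = 0.9957
N(−d₂) = N(1.79) = 0.9633;  N(−d₁) = N(1.75) = 0.9599
P = 82·0.9957·0.9633 − 76·0.9599 = 78.6509 − 72.9524 = 5.6985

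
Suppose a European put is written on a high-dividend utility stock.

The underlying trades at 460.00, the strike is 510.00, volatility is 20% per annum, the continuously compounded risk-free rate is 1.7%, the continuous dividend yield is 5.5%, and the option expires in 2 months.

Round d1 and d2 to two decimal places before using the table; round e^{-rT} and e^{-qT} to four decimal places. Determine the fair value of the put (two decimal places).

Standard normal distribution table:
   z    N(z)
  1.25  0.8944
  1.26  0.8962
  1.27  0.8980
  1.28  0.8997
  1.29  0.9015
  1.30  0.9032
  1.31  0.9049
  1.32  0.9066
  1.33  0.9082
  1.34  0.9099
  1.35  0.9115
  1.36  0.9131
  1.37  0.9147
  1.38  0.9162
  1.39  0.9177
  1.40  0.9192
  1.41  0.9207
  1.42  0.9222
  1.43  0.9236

σ√T = 0.2·√0.1667 = 0.0816
ln(S/K) + (r − q + σ²/2)T = ln(460/510) + (0.017 − 0.055 + 0.2²/2)·0.1667 = -0.1032 − 0.0030 = -0.1062
d₁ = -0.1062 / 0.0816 = -1.3005 → -1.30
d₂ = d₁ − σ√T = -1.3005 − 0.0816 = -1.3821 → -1.38
exp(−qT) = exp(−0.055·0.1667) = 0.9909;  exp(−rT) = exp(−0.017·0.1667) = 0.9972
P = 510·0.9972·N(1.38) − 460·0.9909·N(1.30) = 510·0.9972·0.9162 − 460·0.9909·0.9032 = 465.9537 − 411.6912 = 54.2625

54.26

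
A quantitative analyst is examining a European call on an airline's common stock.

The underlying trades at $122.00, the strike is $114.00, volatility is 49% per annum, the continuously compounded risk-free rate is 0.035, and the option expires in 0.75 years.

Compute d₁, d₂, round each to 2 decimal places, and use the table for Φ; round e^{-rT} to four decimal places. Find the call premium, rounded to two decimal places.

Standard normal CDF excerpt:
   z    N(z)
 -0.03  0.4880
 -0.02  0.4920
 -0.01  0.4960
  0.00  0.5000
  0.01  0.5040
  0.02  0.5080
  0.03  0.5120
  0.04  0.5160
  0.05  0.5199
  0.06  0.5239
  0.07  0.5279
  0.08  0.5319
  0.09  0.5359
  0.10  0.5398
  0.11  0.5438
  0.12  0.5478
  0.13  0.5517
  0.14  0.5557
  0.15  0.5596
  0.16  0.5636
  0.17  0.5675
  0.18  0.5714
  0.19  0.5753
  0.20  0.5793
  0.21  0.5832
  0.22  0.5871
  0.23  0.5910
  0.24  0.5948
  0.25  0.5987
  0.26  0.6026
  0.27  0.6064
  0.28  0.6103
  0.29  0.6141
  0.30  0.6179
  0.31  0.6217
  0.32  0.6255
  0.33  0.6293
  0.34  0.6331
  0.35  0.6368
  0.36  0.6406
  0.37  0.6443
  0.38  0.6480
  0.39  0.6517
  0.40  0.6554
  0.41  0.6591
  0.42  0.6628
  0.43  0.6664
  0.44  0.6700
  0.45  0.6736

$25.33

T = 0.75;  σ√T = 0.4244
d₁ = [ln(122/114) + (0.035 + 0.49²/2)·0.75] / 0.4244 = [0.0678 + 0.1163] / 0.4244 = 0.4339 ≈ 0.43
d₂ = d₁ − σ√T = 0.4339 − 0.4244 = 0.0095 ≈ 0.01
exp(−rT) = exp(−0.035·0.75) = 0.9741
C = 122·N(0.43) − 114·0.9741·N(0.01) = 122·0.6664 − 114·0.9741·0.5040 = 81.3008 − 55.9679 = 25.3329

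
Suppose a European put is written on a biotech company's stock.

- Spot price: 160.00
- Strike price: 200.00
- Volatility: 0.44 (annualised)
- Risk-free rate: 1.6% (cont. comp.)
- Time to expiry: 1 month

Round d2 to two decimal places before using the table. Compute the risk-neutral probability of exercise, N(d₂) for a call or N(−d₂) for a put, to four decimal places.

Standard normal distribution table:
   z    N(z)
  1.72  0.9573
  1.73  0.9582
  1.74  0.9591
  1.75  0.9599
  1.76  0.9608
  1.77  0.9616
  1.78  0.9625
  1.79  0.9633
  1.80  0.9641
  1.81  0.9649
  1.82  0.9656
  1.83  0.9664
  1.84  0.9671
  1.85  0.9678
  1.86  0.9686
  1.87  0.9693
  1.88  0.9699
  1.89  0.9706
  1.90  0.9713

0.9649

σ√T = 0.44 × 0.2887 = 0.1270
d₁ = [ln(160/200) + (0.016 + ½·0.44²)·0.08333] / (σ√T) = (-0.2231 + 0.0094) / 0.1270 = -1.6828 ⇒ -1.68
d₂ = -1.6828 − 0.1270 = -1.8098 ⇒ -1.81
Risk-neutral Pr[S_T < K] = N(−d₂) = N(1.81) = 0.9649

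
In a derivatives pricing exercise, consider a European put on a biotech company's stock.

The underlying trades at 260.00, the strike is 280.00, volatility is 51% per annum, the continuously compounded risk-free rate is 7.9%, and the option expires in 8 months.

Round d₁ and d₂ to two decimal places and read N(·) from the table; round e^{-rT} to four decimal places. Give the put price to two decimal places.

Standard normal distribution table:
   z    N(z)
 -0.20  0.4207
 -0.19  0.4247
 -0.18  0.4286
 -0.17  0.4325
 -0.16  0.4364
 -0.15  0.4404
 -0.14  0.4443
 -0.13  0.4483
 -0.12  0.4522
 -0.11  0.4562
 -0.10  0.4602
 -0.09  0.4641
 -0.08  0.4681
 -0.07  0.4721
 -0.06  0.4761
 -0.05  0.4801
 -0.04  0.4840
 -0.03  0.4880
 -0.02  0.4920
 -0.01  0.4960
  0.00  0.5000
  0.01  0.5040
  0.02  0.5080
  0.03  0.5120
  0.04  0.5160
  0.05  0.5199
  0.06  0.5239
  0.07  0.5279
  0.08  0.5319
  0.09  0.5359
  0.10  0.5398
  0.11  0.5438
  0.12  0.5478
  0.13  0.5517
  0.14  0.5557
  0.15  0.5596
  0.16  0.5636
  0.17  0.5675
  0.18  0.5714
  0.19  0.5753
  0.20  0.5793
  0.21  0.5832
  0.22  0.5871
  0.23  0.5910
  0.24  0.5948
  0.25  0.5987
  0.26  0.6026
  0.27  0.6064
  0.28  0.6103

46.61

σ√T = 0.51·√0.6667 = 0.4164
d₁ = [ln(260/280) + (0.079 + ½·0.51²)·0.6667] / (σ√T) = (-0.0741 + 0.1394) / 0.4164 = 0.1567 which rounds to 0.16
d₂ = 0.1567 − 0.4164 = -0.2597 which rounds to -0.26
e^(−rT) = e^(−0.079·0.6667) = 0.9487
P = 280·0.9487·N(0.26) − 260·N(-0.16) = 280·0.9487·0.6026 − 260·0.4364 = 160.0723 − 113.4640 = 46.6083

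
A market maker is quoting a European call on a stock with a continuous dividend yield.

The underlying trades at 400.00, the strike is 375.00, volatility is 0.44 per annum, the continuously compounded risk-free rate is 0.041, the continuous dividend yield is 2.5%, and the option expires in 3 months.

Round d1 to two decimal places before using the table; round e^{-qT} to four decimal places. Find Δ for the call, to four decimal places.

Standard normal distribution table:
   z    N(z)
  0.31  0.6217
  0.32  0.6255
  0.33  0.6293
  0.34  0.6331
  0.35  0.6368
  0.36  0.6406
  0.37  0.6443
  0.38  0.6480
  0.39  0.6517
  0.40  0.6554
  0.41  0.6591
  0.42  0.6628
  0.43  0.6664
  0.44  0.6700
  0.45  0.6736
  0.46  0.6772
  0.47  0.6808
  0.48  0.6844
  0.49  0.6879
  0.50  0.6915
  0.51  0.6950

0.6587

σ√T = 0.44 × 0.5000 = 0.2200
ln(S/K) + (r − q + σ²/2)T = ln(400/375) + (0.041 − 0.025 + 0.44²/2)·0.25 = 0.0645 + 0.0282 = 0.0927
d₁ = 0.0927 / 0.2200 = 0.4215 → 0.42
N(d₁) = N(0.42) = 0.6628
Δ_call = e^(−qT)·N(d₁) = 0.9938·0.6628 = 0.6587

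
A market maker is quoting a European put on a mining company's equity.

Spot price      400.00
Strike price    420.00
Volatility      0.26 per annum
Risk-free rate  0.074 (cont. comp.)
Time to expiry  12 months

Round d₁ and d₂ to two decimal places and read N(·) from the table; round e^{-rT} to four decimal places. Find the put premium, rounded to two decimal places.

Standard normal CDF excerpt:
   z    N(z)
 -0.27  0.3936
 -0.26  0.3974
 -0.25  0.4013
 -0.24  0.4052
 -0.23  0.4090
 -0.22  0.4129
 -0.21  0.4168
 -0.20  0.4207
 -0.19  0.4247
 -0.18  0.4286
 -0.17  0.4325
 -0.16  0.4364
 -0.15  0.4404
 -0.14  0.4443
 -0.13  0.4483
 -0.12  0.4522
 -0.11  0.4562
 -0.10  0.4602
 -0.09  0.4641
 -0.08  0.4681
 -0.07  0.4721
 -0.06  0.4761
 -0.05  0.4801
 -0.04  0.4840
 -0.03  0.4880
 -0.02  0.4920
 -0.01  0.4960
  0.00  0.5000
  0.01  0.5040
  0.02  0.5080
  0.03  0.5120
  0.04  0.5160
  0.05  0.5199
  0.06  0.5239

σ√T = 0.26·√1 = 0.2600
ln(S/K) + (r + σ²/2)T = ln(400/420) + (0.074 + 0.26²/2)·1 = -0.0488 + 0.1078 = 0.0590
d₁ = 0.0590 / 0.2600 = 0.2270 → 0.23
d₂ = d₁ − σ√T = 0.2270 − 0.2600 = -0.0330 → -0.03
e^(−rT) = e^(−0.074·1) = 0.9287
N(−d₂) = N(0.03) = 0.5120;  N(−d₁) = N(-0.23) = 0.4090
P = 420·0.9287·0.5120 − 400·0.4090 = 199.7076 − 163.6000 = 36.1076

36.11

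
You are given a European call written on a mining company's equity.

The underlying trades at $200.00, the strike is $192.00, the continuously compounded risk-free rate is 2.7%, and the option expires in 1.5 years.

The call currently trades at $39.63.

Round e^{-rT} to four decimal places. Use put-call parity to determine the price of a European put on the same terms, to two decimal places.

$24.01

e^(−rT) = e^(−0.027·1.5) = 0.9603
Put-call parity: C − P = S − K·e^(−rT) = 200 − 192·0.9603 = 200 − 184.3776 = 15.6224
P = C − (C − P) = 39.63 − (15.6224) = 24.0076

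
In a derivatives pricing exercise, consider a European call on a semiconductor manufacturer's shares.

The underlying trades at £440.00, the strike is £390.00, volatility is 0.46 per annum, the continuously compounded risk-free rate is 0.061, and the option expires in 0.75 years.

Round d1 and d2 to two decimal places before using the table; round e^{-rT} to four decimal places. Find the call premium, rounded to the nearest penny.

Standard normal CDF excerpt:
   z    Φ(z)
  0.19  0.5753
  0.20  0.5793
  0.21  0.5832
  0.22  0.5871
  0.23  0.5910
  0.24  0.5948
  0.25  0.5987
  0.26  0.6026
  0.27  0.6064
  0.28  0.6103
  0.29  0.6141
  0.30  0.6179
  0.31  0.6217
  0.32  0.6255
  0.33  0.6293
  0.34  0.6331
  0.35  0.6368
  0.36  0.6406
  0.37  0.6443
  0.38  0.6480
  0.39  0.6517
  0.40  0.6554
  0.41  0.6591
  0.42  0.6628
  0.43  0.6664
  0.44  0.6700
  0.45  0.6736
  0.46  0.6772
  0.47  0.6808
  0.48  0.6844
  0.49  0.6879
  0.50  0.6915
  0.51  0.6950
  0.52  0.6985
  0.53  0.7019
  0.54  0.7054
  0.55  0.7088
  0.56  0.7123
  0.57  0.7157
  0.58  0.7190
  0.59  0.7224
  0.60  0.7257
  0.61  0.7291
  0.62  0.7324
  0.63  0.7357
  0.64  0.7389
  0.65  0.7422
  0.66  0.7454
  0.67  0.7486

£103.52

T = 0.75;  σ√T = 0.3984
ln(S/K) + (r + σ²/2)T = ln(440/390) + (0.061 + 0.46²/2)·0.75 = 0.1206 + 0.1251 = 0.2457
d₁ = 0.2457 / 0.3984 = 0.6168 ≈ 0.62
d₂ = d₁ − σ√T = 0.6168 − 0.3984 = 0.2185 ≈ 0.22
e^(−rT) = e^(−0.061·0.75) = 0.9553
N(d₁) = N(0.62) = 0.7324;  N(d₂) = N(0.22) = 0.5871
C = 440·0.7324 − 390·0.9553·0.5871 = 322.2560 − 218.7341 = 103.5219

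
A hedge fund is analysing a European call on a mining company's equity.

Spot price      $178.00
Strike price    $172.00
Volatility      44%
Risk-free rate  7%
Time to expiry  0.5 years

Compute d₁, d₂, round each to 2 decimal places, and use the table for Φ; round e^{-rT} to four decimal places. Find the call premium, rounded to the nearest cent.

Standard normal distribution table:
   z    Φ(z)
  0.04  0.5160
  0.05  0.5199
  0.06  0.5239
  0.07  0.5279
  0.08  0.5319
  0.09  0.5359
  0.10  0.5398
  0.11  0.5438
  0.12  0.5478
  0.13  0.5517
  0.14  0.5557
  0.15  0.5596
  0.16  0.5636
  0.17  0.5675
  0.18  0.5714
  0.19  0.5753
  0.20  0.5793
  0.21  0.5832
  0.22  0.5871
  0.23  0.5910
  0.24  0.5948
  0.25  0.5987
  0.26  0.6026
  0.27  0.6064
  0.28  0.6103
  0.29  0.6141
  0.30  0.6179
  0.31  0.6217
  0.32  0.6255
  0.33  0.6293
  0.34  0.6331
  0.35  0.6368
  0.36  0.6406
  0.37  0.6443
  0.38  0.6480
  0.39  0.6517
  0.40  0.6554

T = 0.5;  σ√T = 0.3111
d₁ = [ln(178/172) + (0.07 + 0.44²/2)·0.5] / 0.3111 = [0.0343 + 0.0834] / 0.3111 = 0.3783 ⇒ 0.38
d₂ = d₁ − σ√T = 0.3783 − 0.3111 = 0.0671 ⇒ 0.07
e^(−rT) = e^(−0.07·0.5) = 0.9656
N(d₁) = N(0.38) = 0.6480;  N(d₂) = N(0.07) = 0.5279
C = 178·0.6480 − 172·0.9656·0.5279 = 115.3440 − 87.6753 = 27.6687

$27.67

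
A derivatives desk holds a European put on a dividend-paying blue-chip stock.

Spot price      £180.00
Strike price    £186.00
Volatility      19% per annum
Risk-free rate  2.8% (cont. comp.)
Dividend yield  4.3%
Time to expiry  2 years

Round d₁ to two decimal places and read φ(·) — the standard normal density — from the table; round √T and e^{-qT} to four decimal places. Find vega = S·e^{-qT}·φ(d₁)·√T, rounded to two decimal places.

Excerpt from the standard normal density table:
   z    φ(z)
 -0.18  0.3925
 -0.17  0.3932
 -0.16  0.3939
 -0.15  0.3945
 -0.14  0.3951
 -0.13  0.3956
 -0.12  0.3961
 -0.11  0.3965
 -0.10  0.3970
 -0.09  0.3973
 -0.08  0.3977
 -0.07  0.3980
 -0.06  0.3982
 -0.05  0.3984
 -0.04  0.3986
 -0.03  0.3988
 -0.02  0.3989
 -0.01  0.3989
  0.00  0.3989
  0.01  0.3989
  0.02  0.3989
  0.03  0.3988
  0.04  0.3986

σ√T = 0.19 × 1.4142 = 0.2687
d₁ = [ln(180/186) + (0.028 − 0.043 + 0.19²/2)·2] / 0.2687 = [-0.0328 + 0.0061] / 0.2687 = -0.0993 which rounds to -0.10
√T = √2 = 1.4142
φ(d₁) = φ(-0.10) = 0.3970
exp(−qT) = exp(−0.043·2) = 0.9176
vega = S·exp(−qT)·φ(d₁)·√T = 180·0.9176·0.3970·1.4142 = 92.7315

92.73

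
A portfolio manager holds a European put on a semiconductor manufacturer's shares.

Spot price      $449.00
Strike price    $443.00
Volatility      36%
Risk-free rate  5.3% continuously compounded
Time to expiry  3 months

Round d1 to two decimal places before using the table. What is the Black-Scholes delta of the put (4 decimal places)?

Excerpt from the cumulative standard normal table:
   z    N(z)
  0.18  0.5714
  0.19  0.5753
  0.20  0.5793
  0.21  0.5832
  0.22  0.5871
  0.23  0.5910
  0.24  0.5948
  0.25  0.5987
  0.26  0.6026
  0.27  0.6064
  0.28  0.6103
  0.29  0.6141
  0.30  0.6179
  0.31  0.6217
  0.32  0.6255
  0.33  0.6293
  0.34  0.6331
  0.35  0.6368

-0.4052

σ√T = 0.36 × 0.5000 = 0.1800
d₁ = [ln(449/443) + (0.053 + ½·0.36²)·0.25] / (σ√T) = (0.0135 + 0.0294) / 0.1800 = 0.2384 ⇒ 0.24
N(d₁) = N(0.24) = 0.5948
Δ_put = N(d₁) − 1 = 0.5948 − 1 = -0.4052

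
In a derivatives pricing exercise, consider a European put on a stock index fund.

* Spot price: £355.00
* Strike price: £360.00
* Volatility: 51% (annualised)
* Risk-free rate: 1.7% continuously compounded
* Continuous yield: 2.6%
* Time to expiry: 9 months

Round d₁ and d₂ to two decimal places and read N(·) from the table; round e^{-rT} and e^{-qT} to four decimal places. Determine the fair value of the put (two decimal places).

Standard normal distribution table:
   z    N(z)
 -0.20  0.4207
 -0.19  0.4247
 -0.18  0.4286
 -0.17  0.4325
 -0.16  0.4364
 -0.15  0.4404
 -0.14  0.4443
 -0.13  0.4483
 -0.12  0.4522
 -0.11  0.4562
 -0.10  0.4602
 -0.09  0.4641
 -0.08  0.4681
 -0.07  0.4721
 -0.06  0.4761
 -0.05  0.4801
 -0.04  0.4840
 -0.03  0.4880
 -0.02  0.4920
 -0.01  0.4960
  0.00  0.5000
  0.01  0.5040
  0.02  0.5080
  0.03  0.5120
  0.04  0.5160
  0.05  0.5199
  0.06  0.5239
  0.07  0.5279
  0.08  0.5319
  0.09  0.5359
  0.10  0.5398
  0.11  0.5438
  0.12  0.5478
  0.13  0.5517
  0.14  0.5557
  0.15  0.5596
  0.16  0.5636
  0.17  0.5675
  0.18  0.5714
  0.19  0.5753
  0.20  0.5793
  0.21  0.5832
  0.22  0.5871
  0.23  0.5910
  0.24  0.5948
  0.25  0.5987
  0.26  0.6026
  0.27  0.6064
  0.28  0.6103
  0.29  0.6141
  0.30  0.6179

£64.96

σ√T = 0.51 × 0.8660 = 0.4417
d₁ = [ln(355/360) + (0.017 − 0.026 + ½·0.51²)·0.75] / (σ√T) = (-0.0140 + 0.0908) / 0.4417 = 0.1739 ≈ 0.17
d₂ = 0.1739 − 0.4417 = -0.2678 ≈ -0.27
exp(−qT) = exp(−0.026·0.75) = 0.9807;  exp(−rT) = exp(−0.017·0.75) = 0.9873
P = 360·0.9873·N(0.27) − 355·0.9807·N(-0.17) = 360·0.9873·0.6064 − 355·0.9807·0.4325 = 215.5315 − 150.5742 = 64.9573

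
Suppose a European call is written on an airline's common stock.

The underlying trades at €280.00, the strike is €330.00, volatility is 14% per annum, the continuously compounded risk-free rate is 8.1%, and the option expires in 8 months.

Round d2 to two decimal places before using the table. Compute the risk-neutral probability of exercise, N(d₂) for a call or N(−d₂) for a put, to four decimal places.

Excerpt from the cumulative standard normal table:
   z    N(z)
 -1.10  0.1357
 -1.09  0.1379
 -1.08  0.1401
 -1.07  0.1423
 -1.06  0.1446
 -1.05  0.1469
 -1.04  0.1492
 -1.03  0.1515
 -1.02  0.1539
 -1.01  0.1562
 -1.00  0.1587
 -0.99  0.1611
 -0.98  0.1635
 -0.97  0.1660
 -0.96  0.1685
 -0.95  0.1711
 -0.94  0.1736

T = 0.6667;  σ√T = 0.1143
ln(S/K) + (r + σ²/2)T = ln(280/330) + (0.081 + 0.14²/2)·0.6667 = -0.1643 + 0.0605 = -0.1038
d₁ = -0.1038 / 0.1143 = -0.9078 which rounds to -0.91
d₂ = d₁ − σ√T = -0.9078 − 0.1143 = -1.0221 which rounds to -1.02
Pr(exercise) under Q = N(d₂) = 0.1539

0.1539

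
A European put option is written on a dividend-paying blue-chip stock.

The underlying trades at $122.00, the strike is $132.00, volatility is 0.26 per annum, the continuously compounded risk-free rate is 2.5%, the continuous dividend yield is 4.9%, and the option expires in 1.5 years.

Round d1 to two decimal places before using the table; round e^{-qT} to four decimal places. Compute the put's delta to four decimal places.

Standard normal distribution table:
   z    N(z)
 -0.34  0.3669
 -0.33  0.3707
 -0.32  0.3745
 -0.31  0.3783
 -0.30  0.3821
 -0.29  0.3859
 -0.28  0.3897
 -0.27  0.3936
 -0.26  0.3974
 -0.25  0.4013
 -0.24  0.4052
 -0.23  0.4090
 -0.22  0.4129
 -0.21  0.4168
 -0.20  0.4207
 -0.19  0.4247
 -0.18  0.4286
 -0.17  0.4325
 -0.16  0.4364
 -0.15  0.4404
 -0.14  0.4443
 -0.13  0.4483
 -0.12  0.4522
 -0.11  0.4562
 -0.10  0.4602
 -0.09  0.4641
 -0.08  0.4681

σ√T = 0.26·√1.5 = 0.3184
d₁ = [ln(122/132) + (0.025 − 0.049 + 0.26²/2)·1.5] / 0.3184 = [-0.0788 + 0.0147] / 0.3184 = -0.2012 → -0.20
N(d₁) = N(-0.20) = 0.4207
Δ_put = exp(−qT)·(N(d₁) − 1) = 0.9291·(0.4207 − 1) = -0.5382

-0.5382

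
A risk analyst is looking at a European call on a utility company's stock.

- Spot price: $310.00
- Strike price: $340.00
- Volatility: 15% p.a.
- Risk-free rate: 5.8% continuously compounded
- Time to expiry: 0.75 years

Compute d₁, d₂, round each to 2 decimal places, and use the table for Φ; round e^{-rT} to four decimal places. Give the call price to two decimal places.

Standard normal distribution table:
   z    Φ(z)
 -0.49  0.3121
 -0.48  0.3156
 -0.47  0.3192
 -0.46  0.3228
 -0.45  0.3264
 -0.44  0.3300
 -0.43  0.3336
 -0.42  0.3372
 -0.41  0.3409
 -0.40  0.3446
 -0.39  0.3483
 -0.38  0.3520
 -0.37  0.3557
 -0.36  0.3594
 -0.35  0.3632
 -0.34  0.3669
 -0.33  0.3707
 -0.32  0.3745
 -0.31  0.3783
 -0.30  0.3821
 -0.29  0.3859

σ√T = 0.15 × 0.8660 = 0.1299
ln(S/K) + (r + σ²/2)T = ln(310/340) + (0.058 + 0.15²/2)·0.75 = -0.0924 + 0.0519 = -0.0404
d₁ = -0.0404 / 0.1299 = -0.3113 → -0.31
d₂ = d₁ − σ√T = -0.3113 − 0.1299 = -0.4412 → -0.44
e^(−rT) = e^(−0.058·0.75) = 0.9574
N(d₁) = N(-0.31) = 0.3783;  N(d₂) = N(-0.44) = 0.3300
C = 310·0.3783 − 340·0.9574·0.3300 = 117.2730 − 107.4203 = 9.8527

$9.85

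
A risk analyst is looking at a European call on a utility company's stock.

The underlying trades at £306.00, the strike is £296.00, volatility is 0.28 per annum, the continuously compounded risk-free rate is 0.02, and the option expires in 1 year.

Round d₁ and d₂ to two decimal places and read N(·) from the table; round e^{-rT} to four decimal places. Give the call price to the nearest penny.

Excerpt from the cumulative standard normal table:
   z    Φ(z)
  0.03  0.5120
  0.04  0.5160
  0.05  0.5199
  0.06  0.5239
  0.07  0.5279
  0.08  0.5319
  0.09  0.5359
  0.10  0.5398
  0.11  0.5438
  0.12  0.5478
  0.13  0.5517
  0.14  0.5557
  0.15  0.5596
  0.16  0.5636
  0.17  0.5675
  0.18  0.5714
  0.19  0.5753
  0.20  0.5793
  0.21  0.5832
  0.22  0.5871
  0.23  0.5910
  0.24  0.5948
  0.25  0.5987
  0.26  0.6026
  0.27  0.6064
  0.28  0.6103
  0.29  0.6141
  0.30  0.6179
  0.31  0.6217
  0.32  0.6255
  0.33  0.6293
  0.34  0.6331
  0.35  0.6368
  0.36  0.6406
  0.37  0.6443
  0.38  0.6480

σ√T = 0.28·√1 = 0.2800
d₁ = [ln(306/296) + (0.02 + 0.28²/2)·1] / 0.2800 = [0.0332 + 0.0592] / 0.2800 = 0.3301 ≈ 0.33
d₂ = d₁ − σ√T = 0.3301 − 0.2800 = 0.0501 ≈ 0.05
exp(−rT) = exp(−0.02·1) = 0.9802
N(d₁) = N(0.33) = 0.6293;  N(d₂) = N(0.05) = 0.5199
C = 306·0.6293 − 296·0.9802·0.5199 = 192.5658 − 150.8434 = 41.7224

£41.72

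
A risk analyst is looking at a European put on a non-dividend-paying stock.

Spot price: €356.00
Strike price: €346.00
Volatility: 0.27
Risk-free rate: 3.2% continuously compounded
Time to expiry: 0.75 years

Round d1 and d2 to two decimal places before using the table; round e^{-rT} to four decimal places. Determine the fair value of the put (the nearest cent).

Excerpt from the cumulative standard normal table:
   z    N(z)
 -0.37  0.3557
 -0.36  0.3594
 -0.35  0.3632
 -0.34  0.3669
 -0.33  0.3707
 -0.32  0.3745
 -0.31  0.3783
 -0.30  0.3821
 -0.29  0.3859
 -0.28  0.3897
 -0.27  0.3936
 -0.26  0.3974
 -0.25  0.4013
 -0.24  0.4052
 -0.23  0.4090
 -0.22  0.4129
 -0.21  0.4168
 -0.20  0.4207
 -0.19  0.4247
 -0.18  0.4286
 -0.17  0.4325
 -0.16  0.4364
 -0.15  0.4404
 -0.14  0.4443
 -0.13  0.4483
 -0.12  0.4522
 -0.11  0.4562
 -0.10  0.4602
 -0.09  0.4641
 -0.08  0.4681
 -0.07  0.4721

T = 0.75;  σ√T = 0.2338
d₁ = [ln(356/346) + (0.032 + ½·0.27²)·0.75] / (σ√T) = (0.0285 + 0.0513) / 0.2338 = 0.3414 which rounds to 0.34
d₂ = 0.3414 − 0.2338 = 0.1076 which rounds to 0.11
exp(−rT) = exp(−0.032·0.75) = 0.9763
P = 346·0.9763·N(-0.11) − 356·N(-0.34) = 346·0.9763·0.4562 − 356·0.3669 = 154.1043 − 130.6164 = 23.4879

€23.49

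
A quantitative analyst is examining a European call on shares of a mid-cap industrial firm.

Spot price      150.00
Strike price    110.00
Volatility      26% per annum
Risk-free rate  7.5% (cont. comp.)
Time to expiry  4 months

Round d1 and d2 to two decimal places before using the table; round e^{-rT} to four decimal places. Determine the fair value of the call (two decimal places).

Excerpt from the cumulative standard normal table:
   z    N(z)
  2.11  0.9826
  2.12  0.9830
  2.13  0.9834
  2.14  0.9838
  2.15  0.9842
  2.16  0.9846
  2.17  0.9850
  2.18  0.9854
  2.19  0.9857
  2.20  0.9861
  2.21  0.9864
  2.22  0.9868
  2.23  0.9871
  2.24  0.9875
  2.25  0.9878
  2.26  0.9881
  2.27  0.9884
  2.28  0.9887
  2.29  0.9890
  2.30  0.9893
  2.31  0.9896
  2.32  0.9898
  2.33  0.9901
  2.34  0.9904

σ√T = 0.26 × 0.5774 = 0.1501
d₁ = [ln(150/110) + (0.075 + ½·0.26²)·0.3333] / (σ√T) = (0.3102 + 0.0363) / 0.1501 = 2.3078 ⇒ 2.31
d₂ = 2.3078 − 0.1501 = 2.1577 ⇒ 2.16
e^(−rT) = e^(−0.075·0.3333) = 0.9753
N(d₁) = N(2.31) = 0.9896;  N(d₂) = N(2.16) = 0.9846
C = 150·0.9896 − 110·0.9753·0.9846 = 148.4400 − 105.6308 = 42.8092

42.81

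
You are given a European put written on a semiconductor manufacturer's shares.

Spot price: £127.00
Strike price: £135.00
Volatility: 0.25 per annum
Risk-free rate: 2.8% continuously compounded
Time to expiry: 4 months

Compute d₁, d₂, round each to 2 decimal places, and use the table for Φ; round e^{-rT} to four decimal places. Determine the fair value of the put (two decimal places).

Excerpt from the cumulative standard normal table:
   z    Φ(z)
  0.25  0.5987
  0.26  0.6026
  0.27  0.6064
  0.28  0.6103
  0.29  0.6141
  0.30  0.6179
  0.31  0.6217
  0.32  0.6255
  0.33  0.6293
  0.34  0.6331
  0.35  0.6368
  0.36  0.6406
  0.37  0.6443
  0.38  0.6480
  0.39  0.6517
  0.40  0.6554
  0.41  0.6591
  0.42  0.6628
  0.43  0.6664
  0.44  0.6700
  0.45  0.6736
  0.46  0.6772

σ√T = 0.25 × 0.5774 = 0.1443
ln(S/K) + (r + σ²/2)T = ln(127/135) + (0.028 + 0.25²/2)·0.3333 = -0.0611 + 0.0197 = -0.0413
d₁ = -0.0413 / 0.1443 = -0.2864 → -0.29
d₂ = d₁ − σ√T = -0.2864 − 0.1443 = -0.4307 → -0.43
e^(−rT) = e^(−0.028·0.3333) = 0.9907
N(−d₂) = N(0.43) = 0.6664;  N(−d₁) = N(0.29) = 0.6141
P = 135·0.9907·0.6664 − 127·0.6141 = 89.1273 − 77.9907 = 11.1366

£11.14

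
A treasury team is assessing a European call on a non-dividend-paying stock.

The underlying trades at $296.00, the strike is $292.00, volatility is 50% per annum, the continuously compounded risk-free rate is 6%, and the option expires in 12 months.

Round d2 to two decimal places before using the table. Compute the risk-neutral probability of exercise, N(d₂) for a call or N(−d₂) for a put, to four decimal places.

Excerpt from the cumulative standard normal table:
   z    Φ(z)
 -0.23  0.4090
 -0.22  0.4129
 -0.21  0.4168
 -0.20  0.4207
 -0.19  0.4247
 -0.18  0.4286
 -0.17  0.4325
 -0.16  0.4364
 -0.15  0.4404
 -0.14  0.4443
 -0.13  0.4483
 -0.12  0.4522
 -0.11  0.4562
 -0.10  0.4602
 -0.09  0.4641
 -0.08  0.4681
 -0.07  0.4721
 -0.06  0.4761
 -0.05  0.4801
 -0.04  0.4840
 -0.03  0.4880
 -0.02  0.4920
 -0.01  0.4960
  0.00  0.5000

T = 1;  σ√T = 0.5000
d₁ = [ln(296/292) + (0.06 + 0.5²/2)·1] / 0.5000 = [0.0136 + 0.1850] / 0.5000 = 0.3972 which rounds to 0.40
d₂ = d₁ − σ√T = 0.3972 − 0.5000 = -0.1028 which rounds to -0.10
Risk-neutral Pr[S_T > K] = N(d₂) = N(-0.10) = 0.4602

0.4602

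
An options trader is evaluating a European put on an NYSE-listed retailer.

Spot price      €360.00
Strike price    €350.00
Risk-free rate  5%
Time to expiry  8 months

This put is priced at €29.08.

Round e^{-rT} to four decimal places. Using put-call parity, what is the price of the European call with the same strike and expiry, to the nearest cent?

€50.56

e^(−rT) = e^(−0.05·0.6667) = 0.9672
Put-call parity: C − P = S − K·e^(−rT) = 360 − 350·0.9672 = 360 − 338.5200 = 21.4800
C = P + (C − P) = 29.08 + (21.4800) = 50.5600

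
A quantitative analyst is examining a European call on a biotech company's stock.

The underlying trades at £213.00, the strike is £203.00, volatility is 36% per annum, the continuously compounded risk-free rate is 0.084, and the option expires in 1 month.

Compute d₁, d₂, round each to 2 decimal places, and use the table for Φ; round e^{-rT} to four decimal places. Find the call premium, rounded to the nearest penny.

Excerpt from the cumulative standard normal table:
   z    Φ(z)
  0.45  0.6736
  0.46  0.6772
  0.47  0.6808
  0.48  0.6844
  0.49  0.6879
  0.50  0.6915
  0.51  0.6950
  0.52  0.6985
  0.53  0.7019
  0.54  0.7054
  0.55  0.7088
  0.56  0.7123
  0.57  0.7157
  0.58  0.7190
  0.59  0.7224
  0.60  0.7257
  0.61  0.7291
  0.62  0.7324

T = 0.08333;  σ√T = 0.1039
d₁ = [ln(213/203) + (0.084 + 0.36²/2)·0.08333] / 0.1039 = [0.0481 + 0.0124] / 0.1039 = 0.5820 ≈ 0.58
d₂ = d₁ − σ√T = 0.5820 − 0.1039 = 0.4781 ≈ 0.48
exp(−rT) = exp(−0.084·0.08333) = 0.9930
N(d₁) = N(0.58) = 0.7190;  N(d₂) = N(0.48) = 0.6844
C = 213·0.7190 − 203·0.9930·0.6844 = 153.1470 − 137.9607 = 15.1863

£15.19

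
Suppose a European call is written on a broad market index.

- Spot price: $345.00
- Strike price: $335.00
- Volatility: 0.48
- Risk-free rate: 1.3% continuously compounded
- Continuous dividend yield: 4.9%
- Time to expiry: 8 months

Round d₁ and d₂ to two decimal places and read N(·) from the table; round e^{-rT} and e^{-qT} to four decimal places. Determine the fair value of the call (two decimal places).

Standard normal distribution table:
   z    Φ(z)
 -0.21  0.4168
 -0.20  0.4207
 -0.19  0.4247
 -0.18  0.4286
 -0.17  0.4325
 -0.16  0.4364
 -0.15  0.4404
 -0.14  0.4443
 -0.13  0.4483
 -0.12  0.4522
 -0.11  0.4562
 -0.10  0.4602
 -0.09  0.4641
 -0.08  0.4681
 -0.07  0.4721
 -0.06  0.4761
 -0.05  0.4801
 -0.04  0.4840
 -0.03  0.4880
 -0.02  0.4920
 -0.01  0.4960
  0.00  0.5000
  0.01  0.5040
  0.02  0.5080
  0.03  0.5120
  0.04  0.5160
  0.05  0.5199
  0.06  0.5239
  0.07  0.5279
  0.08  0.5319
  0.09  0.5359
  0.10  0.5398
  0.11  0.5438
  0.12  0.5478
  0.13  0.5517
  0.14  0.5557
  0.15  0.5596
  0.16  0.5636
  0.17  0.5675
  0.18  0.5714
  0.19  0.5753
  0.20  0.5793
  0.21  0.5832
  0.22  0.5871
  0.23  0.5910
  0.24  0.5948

$52.40

T = 0.6667;  σ√T = 0.3919
ln(S/K) + (r − q + σ²/2)T = ln(345/335) + (0.013 − 0.049 + 0.48²/2)·0.6667 = 0.0294 + 0.0528 = 0.0822
d₁ = 0.0822 / 0.3919 = 0.2098 ≈ 0.21
d₂ = d₁ − σ√T = 0.2098 − 0.3919 = -0.1821 ≈ -0.18
e^(−qT) = e^(−0.049·0.6667) = 0.9679;  e^(−rT) = e^(−0.013·0.6667) = 0.9914
N(d₁) = N(0.21) = 0.5832;  N(d₂) = N(-0.18) = 0.4286
C = 345·0.9679·0.5832 − 335·0.9914·0.4286 = 194.7454 − 142.3462 = 52.3991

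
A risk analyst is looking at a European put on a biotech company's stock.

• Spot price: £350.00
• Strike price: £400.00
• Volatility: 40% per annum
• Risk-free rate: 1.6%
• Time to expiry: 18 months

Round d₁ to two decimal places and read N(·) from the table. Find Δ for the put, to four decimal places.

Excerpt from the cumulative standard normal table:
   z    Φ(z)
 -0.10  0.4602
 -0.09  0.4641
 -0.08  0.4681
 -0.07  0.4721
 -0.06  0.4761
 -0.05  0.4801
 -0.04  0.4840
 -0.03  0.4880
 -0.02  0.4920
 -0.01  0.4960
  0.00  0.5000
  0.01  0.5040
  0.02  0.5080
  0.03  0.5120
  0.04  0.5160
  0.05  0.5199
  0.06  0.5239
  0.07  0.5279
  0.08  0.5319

-0.4920

T = 1.5;  σ√T = 0.4899
ln(S/K) + (r + σ²/2)T = ln(350/400) + (0.016 + 0.4²/2)·1.5 = -0.1335 + 0.1440 = 0.0105
d₁ = 0.0105 / 0.4899 = 0.0214 ⇒ 0.02
N(d₁) = N(0.02) = 0.5080
Δ_put = N(d₁) − 1 = 0.5080 − 1 = -0.4920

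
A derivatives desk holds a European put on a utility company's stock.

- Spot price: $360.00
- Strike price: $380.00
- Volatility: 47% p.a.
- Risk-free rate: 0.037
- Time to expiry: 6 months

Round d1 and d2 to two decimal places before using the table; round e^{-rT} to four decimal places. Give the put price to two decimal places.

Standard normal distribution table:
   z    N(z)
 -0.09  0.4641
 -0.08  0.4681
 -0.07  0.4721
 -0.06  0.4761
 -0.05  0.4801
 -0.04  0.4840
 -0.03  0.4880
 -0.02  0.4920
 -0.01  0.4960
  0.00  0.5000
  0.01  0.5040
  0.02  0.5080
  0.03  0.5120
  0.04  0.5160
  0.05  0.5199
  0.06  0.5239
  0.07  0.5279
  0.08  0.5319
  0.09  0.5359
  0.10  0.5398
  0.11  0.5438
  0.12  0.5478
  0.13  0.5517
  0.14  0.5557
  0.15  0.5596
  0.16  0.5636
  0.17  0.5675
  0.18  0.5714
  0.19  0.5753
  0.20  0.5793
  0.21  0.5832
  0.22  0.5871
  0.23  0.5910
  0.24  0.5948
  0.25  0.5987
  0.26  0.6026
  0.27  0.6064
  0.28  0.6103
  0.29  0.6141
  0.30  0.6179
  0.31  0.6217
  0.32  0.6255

T = 0.5;  σ√T = 0.3323
d₁ = [ln(360/380) + (0.037 + ½·0.47²)·0.5] / (σ√T) = (-0.0541 + 0.0737) / 0.3323 = 0.0591 → 0.06
d₂ = 0.0591 − 0.3323 = -0.2732 → -0.27
exp(−rT) = exp(−0.037·0.5) = 0.9817
N(−d₂) = N(0.27) = 0.6064;  N(−d₁) = N(-0.06) = 0.4761
P = 380·0.9817·0.6064 − 360·0.4761 = 226.2151 − 171.3960 = 54.8191

$54.82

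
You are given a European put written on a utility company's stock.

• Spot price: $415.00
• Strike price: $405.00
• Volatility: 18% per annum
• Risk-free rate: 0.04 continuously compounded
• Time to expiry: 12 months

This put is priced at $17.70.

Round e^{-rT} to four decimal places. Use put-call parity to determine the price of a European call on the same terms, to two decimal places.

exp(−rT) = exp(−0.04·1) = 0.9608
Put-call parity: C − P = S − K·e^(−rT) = 415 − 405·0.9608 = 415 − 389.1240 = 25.8760
C = P + (C − P) = 17.70 + (25.8760) = 43.5760

$43.58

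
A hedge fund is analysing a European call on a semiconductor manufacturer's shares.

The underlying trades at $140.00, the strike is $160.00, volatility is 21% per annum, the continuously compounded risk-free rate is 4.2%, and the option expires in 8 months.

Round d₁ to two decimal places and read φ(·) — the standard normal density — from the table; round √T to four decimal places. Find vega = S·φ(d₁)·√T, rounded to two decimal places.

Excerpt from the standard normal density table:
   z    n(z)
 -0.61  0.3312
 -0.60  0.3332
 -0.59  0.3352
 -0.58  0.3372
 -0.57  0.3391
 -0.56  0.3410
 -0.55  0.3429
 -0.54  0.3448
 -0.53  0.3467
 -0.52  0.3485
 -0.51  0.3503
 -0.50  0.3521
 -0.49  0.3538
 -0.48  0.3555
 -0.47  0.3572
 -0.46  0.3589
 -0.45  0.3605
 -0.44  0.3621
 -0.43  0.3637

σ√T = 0.21·√0.6667 = 0.1715
d₁ = [ln(140/160) + (0.042 + ½·0.21²)·0.6667] / (σ√T) = (-0.1335 + 0.0427) / 0.1715 = -0.5297 which rounds to -0.53
√T = √0.6667 = 0.8165
φ(d₁) = φ(-0.53) = 0.3467
vega = S·φ(d₁)·√T = 140·0.3467·0.8165 = 39.6313
(Vega is the same for a European call and put with the same parameters.)

39.63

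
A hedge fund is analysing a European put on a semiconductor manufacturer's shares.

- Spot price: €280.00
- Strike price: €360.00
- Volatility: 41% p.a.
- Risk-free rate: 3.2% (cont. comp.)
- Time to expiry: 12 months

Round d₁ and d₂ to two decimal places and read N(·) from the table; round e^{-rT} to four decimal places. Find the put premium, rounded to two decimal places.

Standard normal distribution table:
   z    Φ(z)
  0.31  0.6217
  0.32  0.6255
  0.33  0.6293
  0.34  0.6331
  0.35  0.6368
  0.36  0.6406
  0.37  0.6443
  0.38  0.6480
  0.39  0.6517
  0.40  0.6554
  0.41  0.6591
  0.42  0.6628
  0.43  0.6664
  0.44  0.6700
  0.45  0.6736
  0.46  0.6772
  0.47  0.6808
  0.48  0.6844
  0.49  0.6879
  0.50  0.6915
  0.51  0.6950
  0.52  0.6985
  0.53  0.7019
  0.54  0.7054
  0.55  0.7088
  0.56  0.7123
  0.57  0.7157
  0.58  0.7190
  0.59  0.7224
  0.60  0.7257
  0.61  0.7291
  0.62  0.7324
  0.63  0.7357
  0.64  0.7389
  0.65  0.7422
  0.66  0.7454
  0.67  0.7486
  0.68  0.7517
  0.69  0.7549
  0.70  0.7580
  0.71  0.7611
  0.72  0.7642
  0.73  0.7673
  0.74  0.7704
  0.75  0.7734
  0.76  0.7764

€92.40

T = 1;  σ√T = 0.4100
d₁ = [ln(280/360) + (0.032 + ½·0.41²)·1] / (σ√T) = (-0.2513 + 0.1160) / 0.4100 = -0.3299 → -0.33
d₂ = -0.3299 − 0.4100 = -0.7399 → -0.74
e^(−rT) = e^(−0.032·1) = 0.9685
N(−d₂) = N(0.74) = 0.7704;  N(−d₁) = N(0.33) = 0.6293
P = 360·0.9685·0.7704 − 280·0.6293 = 268.6077 − 176.2040 = 92.4037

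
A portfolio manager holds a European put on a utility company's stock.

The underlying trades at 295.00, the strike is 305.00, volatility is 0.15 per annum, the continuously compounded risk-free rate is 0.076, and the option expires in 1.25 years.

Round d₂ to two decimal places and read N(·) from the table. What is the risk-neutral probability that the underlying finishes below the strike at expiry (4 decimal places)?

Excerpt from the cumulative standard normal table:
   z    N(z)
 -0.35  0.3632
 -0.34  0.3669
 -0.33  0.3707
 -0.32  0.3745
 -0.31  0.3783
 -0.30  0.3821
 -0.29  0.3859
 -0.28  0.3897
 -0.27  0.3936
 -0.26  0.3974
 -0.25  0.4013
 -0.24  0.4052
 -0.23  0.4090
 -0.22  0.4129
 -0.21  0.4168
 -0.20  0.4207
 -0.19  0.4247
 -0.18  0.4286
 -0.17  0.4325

T = 1.25;  σ√T = 0.1677
d₁ = [ln(295/305) + (0.076 + 0.15²/2)·1.25] / 0.1677 = [-0.0333 + 0.1091] / 0.1677 = 0.4515 → 0.45
d₂ = d₁ − σ√T = 0.4515 − 0.1677 = 0.2838 → 0.28
Pr(exercise) under Q = N(−d₂) = N(-0.28) = 0.3897

0.3897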